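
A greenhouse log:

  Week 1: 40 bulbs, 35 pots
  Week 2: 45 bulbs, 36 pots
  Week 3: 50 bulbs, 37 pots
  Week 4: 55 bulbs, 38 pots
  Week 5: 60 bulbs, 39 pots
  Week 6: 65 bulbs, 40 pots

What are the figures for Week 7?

Bulbs: +5 each step, so 40, 45, 50, 55, 60, 65 → 70.
For the pots, +1 each step: 35, 36, 37, 38, 39, 40 → 41.
So the next record is 70 bulbs, 41 pots.

70 bulbs, 41 pots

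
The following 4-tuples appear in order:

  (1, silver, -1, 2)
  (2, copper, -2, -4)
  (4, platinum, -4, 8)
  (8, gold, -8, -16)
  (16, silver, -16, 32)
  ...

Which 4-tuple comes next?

First coordinate: ×2 each step, so 1, 2, 4, 8, 16 → 32.
Metal: repeats silver → copper → platinum → gold; silver, copper, platinum, gold, silver → copper.
Third coordinate goes -1, -2, -4, -8, -16 → -32 (×2 each step).
Fourth coordinate: 2, -4, 8, -16, 32 → -64 (×(-2) each step).
So the next 4-tuple is (32, copper, -32, -64).

(32, copper, -32, -64)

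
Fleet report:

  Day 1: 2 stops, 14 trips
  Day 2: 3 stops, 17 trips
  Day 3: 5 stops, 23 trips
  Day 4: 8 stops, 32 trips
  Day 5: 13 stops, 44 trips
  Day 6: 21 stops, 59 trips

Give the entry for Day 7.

Stops — each term is the sum of the two before it: 2, 3, 5, 8, 13, 21 → 34.
Trips — differences are 3, 6, 9, … (increasing by 3 each time): 14, 17, 23, 32, 44, 59 → 77.
Combining the parts gives 34 stops, 77 trips.

34 stops, 77 trips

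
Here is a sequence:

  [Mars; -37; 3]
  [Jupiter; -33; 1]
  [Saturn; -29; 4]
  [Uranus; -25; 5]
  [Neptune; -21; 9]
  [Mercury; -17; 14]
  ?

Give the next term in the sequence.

[Venus; -13; 23]

Planet goes Mars, Jupiter, Saturn, Uranus, Neptune, Mercury → Venus (runs through the planets Mercury→Neptune).
Second value: +4 each step, so -37, -33, -29, -25, -21, -17 → -13.
For the third value, each term is the sum of the two before it: 3, 1, 4, 5, 9, 14 → 23.
So the next term is [Venus; -13; 23].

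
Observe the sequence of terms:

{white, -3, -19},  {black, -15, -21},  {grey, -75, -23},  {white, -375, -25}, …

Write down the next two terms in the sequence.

Shade: repeats white → black → grey, so white, black, grey, white → black → grey.
For the second slot, ×5 each step: -3, -15, -75, -375 → -1875 → -9375.
Third slot goes -19, -21, -23, -25 → -27 → -29 (−2 each step).
Putting the parts together: {black, -1875, -27} and then {grey, -9375, -29}.

{black, -1875, -27}, {grey, -9375, -29}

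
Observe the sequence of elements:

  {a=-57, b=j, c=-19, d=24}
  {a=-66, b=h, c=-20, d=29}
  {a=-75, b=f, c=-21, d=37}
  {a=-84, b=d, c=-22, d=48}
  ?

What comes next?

{a=-93, b=b, c=-23, d=62}

A: −9 each step; -57, -66, -75, -84 → -93.
B: letters move back 2 places in the alphabet; j, h, f, d → b.
For the c, −1 each step: -19, -20, -21, -22 → -23.
D — differences are 5, 8, 11, … (increasing by 3 each time): 24, 29, 37, 48 → 62.
Combining the parts gives {a=-93, b=b, c=-23, d=62}.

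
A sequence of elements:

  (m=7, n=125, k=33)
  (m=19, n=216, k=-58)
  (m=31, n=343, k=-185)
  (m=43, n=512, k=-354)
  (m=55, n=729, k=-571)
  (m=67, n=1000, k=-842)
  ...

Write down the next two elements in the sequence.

M: +12 each step; 7, 19, 31, 43, 55, 67 → 79 → 91.
N: 125, 216, 343, 512, 729, 1000 → 1331 → 1728 (perfect cubes: 5³, 6³, 7³, …).
K: together with the n always sums to 158; 33, -58, -185, -354, -571, -842 → -1173 → -1570.
So the next two elements are (m=79, n=1331, k=-1173) and (m=91, n=1728, k=-1570).

(m=79, n=1331, k=-1173), (m=91, n=1728, k=-1570)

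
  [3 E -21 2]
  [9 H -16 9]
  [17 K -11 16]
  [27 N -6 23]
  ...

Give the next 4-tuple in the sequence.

[39 Q -1 30]

First value: differences are 6, 8, 10, … (increasing by 2 each time); 3, 9, 17, 27 → 39.
Letter: E, H, K, N → Q (letters move forward 3 places in the alphabet).
Third value — +5 each step: -21, -16, -11, -6 → -1.
Fourth value: 2, 9, 16, 23 → 30 (+7 each step).
Combining the parts gives [39 Q -1 30].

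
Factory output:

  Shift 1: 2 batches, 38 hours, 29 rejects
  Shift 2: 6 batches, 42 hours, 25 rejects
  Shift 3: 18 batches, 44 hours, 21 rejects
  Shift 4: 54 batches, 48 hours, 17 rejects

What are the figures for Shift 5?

162 batches, 50 hours, 13 rejects

Batches: ×3 each step; 2, 6, 18, 54 → 162.
Hours: alternating steps +4, +2, +4, +2, …, so 38, 42, 44, 48 → 50.
Rejects goes 29, 25, 21, 17 → 13 (−4 each step).
So the next row is 162 batches, 50 hours, 13 rejects.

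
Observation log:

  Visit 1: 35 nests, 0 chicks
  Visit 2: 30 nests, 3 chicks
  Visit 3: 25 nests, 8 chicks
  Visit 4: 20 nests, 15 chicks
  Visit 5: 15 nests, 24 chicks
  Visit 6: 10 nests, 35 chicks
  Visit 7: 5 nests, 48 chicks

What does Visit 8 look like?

Nests — −5 each step: 35, 30, 25, 20, 15, 10, 5 → 0.
Chicks — differences are 3, 5, 7, … (increasing by 2 each time): 0, 3, 8, 15, 24, 35, 48 → 63.
So the next line is 0 nests, 63 chicks.

0 nests, 63 chicks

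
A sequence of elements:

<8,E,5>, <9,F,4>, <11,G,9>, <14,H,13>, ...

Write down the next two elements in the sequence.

First value goes 8, 9, 11, 14 → 18 → 23 (differences are 1, 2, 3, … (increasing by 1 each time)).
Letter: letters move forward 1 place in the alphabet, so E, F, G, H → I → J.
Third value — each term is the sum of the two before it: 5, 4, 9, 13 → 22 → 35.
Putting the parts together: <18,I,22> and then <23,J,35>.

<18,I,22>, <23,J,35>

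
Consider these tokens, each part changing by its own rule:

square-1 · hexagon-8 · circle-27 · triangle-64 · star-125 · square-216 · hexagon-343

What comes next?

circle-512

Shape goes square, hexagon, circle, triangle, star, square, hexagon → circle (repeats square → hexagon → circle → triangle → star).
Second component: perfect cubes: 1³, 2³, 3³, …; 1, 8, 27, 64, 125, 216, 343 → 512.
Putting it together: circle-512.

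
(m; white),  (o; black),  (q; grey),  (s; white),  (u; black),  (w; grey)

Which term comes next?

Letter goes m, o, q, s, u, w → y (letters move forward 2 places in the alphabet).
For the shade, repeats white → black → grey: white, black, grey, white, black, grey → white.
Combining the parts gives (y; white).

(y; white)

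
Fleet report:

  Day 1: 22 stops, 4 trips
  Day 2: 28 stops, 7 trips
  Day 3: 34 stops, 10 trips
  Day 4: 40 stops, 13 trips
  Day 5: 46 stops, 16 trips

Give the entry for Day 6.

Stops: +6 each step; 22, 28, 34, 40, 46 → 52.
For the trips, +3 each step: 4, 7, 10, 13, 16 → 19.
Combining the parts gives 52 stops, 19 trips.

52 stops, 19 trips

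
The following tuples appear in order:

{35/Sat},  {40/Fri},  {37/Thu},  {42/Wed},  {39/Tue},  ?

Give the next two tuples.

{44/Mon}, {41/Sun}

First entry — alternating steps +5, −3, +5, −3, …: 35, 40, 37, 42, 39 → 44 → 41.
Day: Sat, Fri, Thu, Wed, Tue → Mon → Sun (runs backward through the weekdays Mon→Sun).
Putting the parts together: {44/Mon} and then {41/Sun}.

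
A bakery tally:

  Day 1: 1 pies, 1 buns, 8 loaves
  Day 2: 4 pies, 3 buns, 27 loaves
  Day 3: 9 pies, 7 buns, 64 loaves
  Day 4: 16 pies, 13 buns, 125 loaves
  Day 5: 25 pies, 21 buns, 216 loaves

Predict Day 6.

For the pies, perfect squares: 1², 2², 3², …: 1, 4, 9, 16, 25 → 36.
Buns — differences are 2, 4, 6, … (increasing by 2 each time): 1, 3, 7, 13, 21 → 31.
Loaves: perfect cubes: 2³, 3³, 4³, …, so 8, 27, 64, 125, 216 → 343.
Combining the parts gives 36 pies, 31 buns, 343 loaves.

36 pies, 31 buns, 343 loaves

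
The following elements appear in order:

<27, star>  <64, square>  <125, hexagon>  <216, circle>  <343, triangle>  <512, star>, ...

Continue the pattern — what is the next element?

<729, square>

First coordinate goes 27, 64, 125, 216, 343, 512 → 729 (perfect cubes: 3³, 4³, 5³, …).
For the shape, repeats star → square → hexagon → circle → triangle: star, square, hexagon, circle, triangle, star → square.
So the next element is <729, square>.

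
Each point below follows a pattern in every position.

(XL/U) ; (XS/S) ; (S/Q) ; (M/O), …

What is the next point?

Size goes XL, XS, S, M → L (runs through clothing sizes XS→XL).
Letter goes U, S, Q, O → M (letters move back 2 places in the alphabet).
So the next point is (L/M).

(L/M)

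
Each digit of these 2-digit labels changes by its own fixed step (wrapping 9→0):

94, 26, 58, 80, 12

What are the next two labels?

First digit: 9, 2, 5, 8, 1 → 4 → 7 (+3 each step, mod 10).
Second digit — +2 each step, mod 10: 4, 6, 8, 0, 2 → 4 → 6.
Putting the parts together: 44 and then 76.

44 then 76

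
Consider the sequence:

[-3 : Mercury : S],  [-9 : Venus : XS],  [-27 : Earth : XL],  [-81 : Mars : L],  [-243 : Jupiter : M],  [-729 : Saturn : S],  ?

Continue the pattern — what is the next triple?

[-2187 : Uranus : XS]

First component — ×3 each step: -3, -9, -27, -81, -243, -729 → -2187.
Planet: Mercury, Venus, Earth, Mars, Jupiter, Saturn → Uranus (runs through the planets Mercury→Neptune).
Size goes S, XS, XL, L, M, S → XS (repeats S → XS → XL → L → M).
Putting it together: [-2187 : Uranus : XS].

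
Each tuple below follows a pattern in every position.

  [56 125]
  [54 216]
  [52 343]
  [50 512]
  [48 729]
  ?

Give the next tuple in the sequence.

First entry goes 56, 54, 52, 50, 48 → 46 (−2 each step).
Second entry: perfect cubes: 5³, 6³, 7³, …; 125, 216, 343, 512, 729 → 1000.
So the next tuple is [46 1000].

[46 1000]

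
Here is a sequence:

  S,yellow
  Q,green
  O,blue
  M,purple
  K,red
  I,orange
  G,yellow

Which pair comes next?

Letter: S, Q, O, M, K, I, G → E (letters move back 2 places in the alphabet).
Colour: repeats yellow → green → blue → purple → red → orange; yellow, green, blue, purple, red, orange, yellow → green.
Putting it together: E,green.

E,green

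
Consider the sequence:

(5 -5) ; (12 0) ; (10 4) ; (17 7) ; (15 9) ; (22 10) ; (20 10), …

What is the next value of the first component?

27

First component: alternating steps +7, −2, +7, −2, …; 5, 12, 10, 17, 15, 22, 20 → 27.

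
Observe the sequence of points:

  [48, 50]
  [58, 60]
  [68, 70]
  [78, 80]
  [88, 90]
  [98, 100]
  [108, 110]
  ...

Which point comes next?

First slot goes 48, 58, 68, 78, 88, 98, 108 → 118 (+10 each step).
Second slot goes 50, 60, 70, 80, 90, 100, 110 → 120 (always 2 more than the first slot).
So the next point is [118, 120].

[118, 120]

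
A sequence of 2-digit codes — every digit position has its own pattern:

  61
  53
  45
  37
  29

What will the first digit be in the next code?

First digit goes 6, 5, 4, 3, 2 → 1 (−1 each step, mod 10).

1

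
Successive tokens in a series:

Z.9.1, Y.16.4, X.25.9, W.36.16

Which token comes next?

Letter goes Z, Y, X, W → V (letters move back 1 place in the alphabet).
For the second component, perfect squares: 3², 4², 5², …: 9, 16, 25, 36 → 49.
Third component goes 1, 4, 9, 16 → 25 (perfect squares: 1², 2², 3², …).
Combining the parts gives V.49.25.

V.49.25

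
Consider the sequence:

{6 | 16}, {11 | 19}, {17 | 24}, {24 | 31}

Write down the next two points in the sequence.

First slot goes 6, 11, 17, 24 → 32 → 41 (differences are 5, 6, 7, … (increasing by 1 each time)).
Second slot: differences are 3, 5, 7, … (increasing by 2 each time); 16, 19, 24, 31 → 40 → 51.
Putting the parts together: {32 | 40} and then {41 | 51}.

{32 | 40}, {41 | 51}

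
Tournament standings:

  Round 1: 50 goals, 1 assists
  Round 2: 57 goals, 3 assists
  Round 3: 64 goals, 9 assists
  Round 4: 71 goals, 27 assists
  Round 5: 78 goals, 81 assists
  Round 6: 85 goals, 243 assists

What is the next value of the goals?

Goals: +7 each step; 50, 57, 64, 71, 78, 85 → 92.

92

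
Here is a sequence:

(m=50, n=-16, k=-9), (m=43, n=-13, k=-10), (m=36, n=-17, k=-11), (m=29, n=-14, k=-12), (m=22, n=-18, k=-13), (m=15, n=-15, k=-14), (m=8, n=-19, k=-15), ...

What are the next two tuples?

(m=1, n=-16, k=-16), (m=-6, n=-20, k=-17)

M: −7 each step; 50, 43, 36, 29, 22, 15, 8 → 1 → -6.
N: alternating steps +3, −4, +3, −4, …, so -16, -13, -17, -14, -18, -15, -19 → -16 → -20.
For the k, −1 each step: -9, -10, -11, -12, -13, -14, -15 → -16 → -17.
Putting the parts together: (m=1, n=-16, k=-16) and then (m=-6, n=-20, k=-17).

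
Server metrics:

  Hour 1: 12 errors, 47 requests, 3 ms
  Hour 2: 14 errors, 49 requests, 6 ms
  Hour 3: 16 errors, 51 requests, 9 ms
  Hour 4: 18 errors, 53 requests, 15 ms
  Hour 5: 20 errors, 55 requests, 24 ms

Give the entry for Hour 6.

Errors: +2 each step, so 12, 14, 16, 18, 20 → 22.
Requests — +2 each step: 47, 49, 51, 53, 55 → 57.
Ms goes 3, 6, 9, 15, 24 → 39 (each term is the sum of the two before it).
So the next line is 22 errors, 57 requests, 39 ms.

22 errors, 57 requests, 39 ms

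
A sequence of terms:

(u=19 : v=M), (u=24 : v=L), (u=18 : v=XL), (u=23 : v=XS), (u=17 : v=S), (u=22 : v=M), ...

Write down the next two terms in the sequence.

(u=16 : v=L), (u=21 : v=XL)

U: alternating steps +5, −6, +5, −6, …; 19, 24, 18, 23, 17, 22 → 16 → 21.
V: M, L, XL, XS, S, M → L → XL (repeats M → L → XL → XS → S).
Putting the parts together: (u=16 : v=L) and then (u=21 : v=XL).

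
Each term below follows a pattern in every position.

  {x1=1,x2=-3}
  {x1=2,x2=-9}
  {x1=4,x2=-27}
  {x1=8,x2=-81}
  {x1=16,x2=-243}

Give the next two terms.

For the x1, ×2 each step: 1, 2, 4, 8, 16 → 32 → 64.
X2 — ×3 each step: -3, -9, -27, -81, -243 → -729 → -2187.
So the next two terms are {x1=32,x2=-729} and {x1=64,x2=-2187}.

{x1=32,x2=-729}, {x1=64,x2=-2187}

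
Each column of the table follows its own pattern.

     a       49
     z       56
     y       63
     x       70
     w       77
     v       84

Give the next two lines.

Letter: letters move back 1 place in the alphabet, wrapping A→Z, so a, z, y, x, w, v → u → t.
For the second component, +7 each step: 49, 56, 63, 70, 77, 84 → 91 → 98.
So the next two lines are u  91 and t  98.

u  91; t  98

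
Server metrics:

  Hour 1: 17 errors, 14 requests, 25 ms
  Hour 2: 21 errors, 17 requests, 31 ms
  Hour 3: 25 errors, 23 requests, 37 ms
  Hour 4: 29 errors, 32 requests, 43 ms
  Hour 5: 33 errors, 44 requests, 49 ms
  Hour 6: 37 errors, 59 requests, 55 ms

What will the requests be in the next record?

77

Errors: 17, 21, 25, 29, 33, 37 → 41 (+4 each step).
Requests: differences are 3, 6, 9, … (increasing by 3 each time); 14, 17, 23, 32, 44, 59 → 77.
Ms: 25, 31, 37, 43, 49, 55 → 61 (+6 each step).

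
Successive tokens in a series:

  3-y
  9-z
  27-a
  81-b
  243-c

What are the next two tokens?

729-d, 2187-e

For the first component, ×3 each step: 3, 9, 27, 81, 243 → 729 → 2187.
For the letter, letters move forward 1 place in the alphabet, wrapping Z→A: y, z, a, b, c → d → e.
Putting the parts together: 729-d and then 2187-e.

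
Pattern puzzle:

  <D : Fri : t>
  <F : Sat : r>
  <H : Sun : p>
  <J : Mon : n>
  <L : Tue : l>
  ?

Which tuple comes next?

First letter: letters move forward 2 places in the alphabet; D, F, H, J, L → N.
For the day, runs through the weekdays Mon→Sun: Fri, Sat, Sun, Mon, Tue → Wed.
Second letter: letters move back 2 places in the alphabet, so t, r, p, n, l → j.
Putting it together: <N : Wed : j>.

<N : Wed : j>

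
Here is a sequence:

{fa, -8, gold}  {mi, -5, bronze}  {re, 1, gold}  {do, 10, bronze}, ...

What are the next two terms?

{ti, 22, gold}, {la, 37, bronze}

Note: runs backward through the solfège scale do→ti, so fa, mi, re, do → ti → la.
Second component: differences are 3, 6, 9, … (increasing by 3 each time), so -8, -5, 1, 10 → 22 → 37.
Rank: gold, bronze, gold, bronze → gold → bronze (alternates gold ↔ bronze).
So the next two terms are {ti, 22, gold} and {la, 37, bronze}.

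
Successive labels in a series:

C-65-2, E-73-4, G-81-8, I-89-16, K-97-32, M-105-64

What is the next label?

O-113-128

For the letter, letters move forward 2 places in the alphabet: C, E, G, I, K, M → O.
Second component goes 65, 73, 81, 89, 97, 105 → 113 (+8 each step).
Third component: ×2 each step, so 2, 4, 8, 16, 32, 64 → 128.
So the next label is O-113-128.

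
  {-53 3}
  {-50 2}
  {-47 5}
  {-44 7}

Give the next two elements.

For the first entry, +3 each step: -53, -50, -47, -44 → -41 → -38.
Second entry: each term is the sum of the two before it; 3, 2, 5, 7 → 12 → 19.
So the next two elements are {-41 12} and {-38 19}.

{-41 12}, {-38 19}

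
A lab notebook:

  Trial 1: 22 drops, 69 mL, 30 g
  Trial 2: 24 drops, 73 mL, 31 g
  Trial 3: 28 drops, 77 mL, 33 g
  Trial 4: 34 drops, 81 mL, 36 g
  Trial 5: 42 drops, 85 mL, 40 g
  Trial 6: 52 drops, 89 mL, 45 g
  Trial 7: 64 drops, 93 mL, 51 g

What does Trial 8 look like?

78 drops, 97 mL, 58 g

Drops goes 22, 24, 28, 34, 42, 52, 64 → 78 (differences are 2, 4, 6, … (increasing by 2 each time)).
ML: +4 each step, so 69, 73, 77, 81, 85, 89, 93 → 97.
G goes 30, 31, 33, 36, 40, 45, 51 → 58 (differences are 1, 2, 3, … (increasing by 1 each time)).
Combining the parts gives 78 drops, 97 mL, 58 g.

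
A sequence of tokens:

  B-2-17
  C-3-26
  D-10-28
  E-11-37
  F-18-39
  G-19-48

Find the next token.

H-26-50

Letter: B, C, D, E, F, G → H (letters move forward 1 place in the alphabet).
Second component goes 2, 3, 10, 11, 18, 19 → 26 (alternating steps +1, +7, +1, +7, …).
Third component: alternating steps +9, +2, +9, +2, …, so 17, 26, 28, 37, 39, 48 → 50.
Putting it together: H-26-50.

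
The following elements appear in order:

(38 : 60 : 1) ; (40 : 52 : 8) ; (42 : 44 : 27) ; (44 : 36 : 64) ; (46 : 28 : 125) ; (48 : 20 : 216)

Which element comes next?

(50 : 12 : 343)

First coordinate goes 38, 40, 42, 44, 46, 48 → 50 (+2 each step).
Second coordinate: −8 each step; 60, 52, 44, 36, 28, 20 → 12.
Third coordinate — perfect cubes: 1³, 2³, 3³, …: 1, 8, 27, 64, 125, 216 → 343.
So the next element is (50 : 12 : 343).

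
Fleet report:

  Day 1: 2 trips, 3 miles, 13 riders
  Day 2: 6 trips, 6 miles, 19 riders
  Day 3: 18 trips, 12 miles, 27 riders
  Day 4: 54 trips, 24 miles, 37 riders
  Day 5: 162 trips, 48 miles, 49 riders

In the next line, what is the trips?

486

Trips: ×3 each step; 2, 6, 18, 54, 162 → 486.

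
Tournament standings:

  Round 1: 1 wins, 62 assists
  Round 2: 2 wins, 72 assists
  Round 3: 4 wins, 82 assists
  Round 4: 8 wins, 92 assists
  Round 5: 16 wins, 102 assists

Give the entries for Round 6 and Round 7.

For the wins, ×2 each step: 1, 2, 4, 8, 16 → 32 → 64.
Assists: +10 each step; 62, 72, 82, 92, 102 → 112 → 122.
Putting the parts together: 32 wins, 112 assists and then 64 wins, 122 assists.

32 wins, 112 assists; 64 wins, 122 assists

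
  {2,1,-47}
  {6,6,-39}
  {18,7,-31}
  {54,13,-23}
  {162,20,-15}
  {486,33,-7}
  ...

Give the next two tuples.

First component: ×3 each step, so 2, 6, 18, 54, 162, 486 → 1458 → 4374.
Second component: each term is the sum of the two before it, so 1, 6, 7, 13, 20, 33 → 53 → 86.
Third component — +8 each step: -47, -39, -31, -23, -15, -7 → 1 → 9.
So the next two tuples are {1458,53,1} and {4374,86,9}.

{1458,53,1}, {4374,86,9}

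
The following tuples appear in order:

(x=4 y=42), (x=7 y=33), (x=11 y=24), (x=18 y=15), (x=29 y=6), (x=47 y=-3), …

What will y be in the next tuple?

X: each term is the sum of the two before it; 4, 7, 11, 18, 29, 47 → 76.
Y — −9 each step: 42, 33, 24, 15, 6, -3 → -12.

-12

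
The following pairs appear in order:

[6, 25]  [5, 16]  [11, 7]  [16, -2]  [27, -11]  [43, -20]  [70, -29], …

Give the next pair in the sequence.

First part: each term is the sum of the two before it, so 6, 5, 11, 16, 27, 43, 70 → 113.
Second part: −9 each step, so 25, 16, 7, -2, -11, -20, -29 → -38.
Combining the parts gives [113, -38].

[113, -38]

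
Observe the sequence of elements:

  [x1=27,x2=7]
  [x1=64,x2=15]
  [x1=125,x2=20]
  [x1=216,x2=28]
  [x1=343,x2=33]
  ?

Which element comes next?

X1 goes 27, 64, 125, 216, 343 → 512 (perfect cubes: 3³, 4³, 5³, …).
X2 goes 7, 15, 20, 28, 33 → 41 (alternating steps +8, +5, +8, +5, …).
Combining the parts gives [x1=512,x2=41].

[x1=512,x2=41]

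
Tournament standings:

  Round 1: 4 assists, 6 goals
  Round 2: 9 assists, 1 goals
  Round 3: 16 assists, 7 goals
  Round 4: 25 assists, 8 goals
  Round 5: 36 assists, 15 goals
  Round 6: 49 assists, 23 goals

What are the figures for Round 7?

Assists: perfect squares: 2², 3², 4², …; 4, 9, 16, 25, 36, 49 → 64.
Goals — each term is the sum of the two before it: 6, 1, 7, 8, 15, 23 → 38.
So the next line is 64 assists, 38 goals.

64 assists, 38 goals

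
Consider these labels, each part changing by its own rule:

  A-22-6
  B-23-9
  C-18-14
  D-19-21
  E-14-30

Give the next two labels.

For the letter, letters move forward 1 place in the alphabet: A, B, C, D, E → F → G.
Second component: alternating steps +1, −5, +1, −5, …, so 22, 23, 18, 19, 14 → 15 → 10.
Third component goes 6, 9, 14, 21, 30 → 41 → 54 (differences are 3, 5, 7, … (increasing by 2 each time)).
Putting the parts together: F-15-41 and then G-10-54.

F-15-41, G-10-54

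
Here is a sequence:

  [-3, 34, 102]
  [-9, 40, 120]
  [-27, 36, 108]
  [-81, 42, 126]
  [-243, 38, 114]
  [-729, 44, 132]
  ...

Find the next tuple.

First coordinate: -3, -9, -27, -81, -243, -729 → -2187 (×3 each step).
For the second coordinate, alternating steps +6, −4, +6, −4, …: 34, 40, 36, 42, 38, 44 → 40.
Third coordinate: 102, 120, 108, 126, 114, 132 → 120 (always 3 × the second coordinate).
Combining the parts gives [-2187, 40, 120].

[-2187, 40, 120]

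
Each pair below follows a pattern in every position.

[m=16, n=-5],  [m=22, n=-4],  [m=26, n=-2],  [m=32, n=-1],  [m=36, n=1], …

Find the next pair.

[m=42, n=2]

M: alternating steps +6, +4, +6, +4, …, so 16, 22, 26, 32, 36 → 42.
N: alternating steps +1, +2, +1, +2, …; -5, -4, -2, -1, 1 → 2.
Combining the parts gives [m=42, n=2].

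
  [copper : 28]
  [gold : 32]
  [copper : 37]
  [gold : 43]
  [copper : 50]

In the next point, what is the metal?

gold

Metal — alternates copper ↔ gold: copper, gold, copper, gold, copper → gold.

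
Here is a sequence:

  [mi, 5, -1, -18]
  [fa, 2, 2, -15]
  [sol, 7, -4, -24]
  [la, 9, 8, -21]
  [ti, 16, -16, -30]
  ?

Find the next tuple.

Note goes mi, fa, sol, la, ti → do (runs through the solfège scale do→ti).
Second value — each term is the sum of the two before it: 5, 2, 7, 9, 16 → 25.
Third value: -1, 2, -4, 8, -16 → 32 (×(-2) each step).
Fourth value: alternating steps +3, −9, +3, −9, …; -18, -15, -24, -21, -30 → -27.
So the next tuple is [do, 25, 32, -27].

[do, 25, 32, -27]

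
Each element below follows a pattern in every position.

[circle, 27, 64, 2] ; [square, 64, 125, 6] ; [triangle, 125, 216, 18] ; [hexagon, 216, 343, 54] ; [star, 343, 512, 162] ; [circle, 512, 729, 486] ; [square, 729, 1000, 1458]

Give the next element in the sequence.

[triangle, 1000, 1331, 4374]

Shape: repeats circle → square → triangle → hexagon → star, so circle, square, triangle, hexagon, star, circle, square → triangle.
Second coordinate goes 27, 64, 125, 216, 343, 512, 729 → 1000 (perfect cubes: 3³, 4³, 5³, …).
Third coordinate — perfect cubes: 4³, 5³, 6³, …: 64, 125, 216, 343, 512, 729, 1000 → 1331.
Fourth coordinate goes 2, 6, 18, 54, 162, 486, 1458 → 4374 (×3 each step).
Putting it together: [triangle, 1000, 1331, 4374].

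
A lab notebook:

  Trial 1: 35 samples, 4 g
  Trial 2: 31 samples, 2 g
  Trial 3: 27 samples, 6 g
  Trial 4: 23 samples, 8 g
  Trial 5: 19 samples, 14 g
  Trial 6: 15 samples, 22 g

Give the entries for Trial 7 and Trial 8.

11 samples, 36 g; 7 samples, 58 g

For the samples, −4 each step: 35, 31, 27, 23, 19, 15 → 11 → 7.
For the g, each term is the sum of the two before it: 4, 2, 6, 8, 14, 22 → 36 → 58.
Putting the parts together: 11 samples, 36 g and then 7 samples, 58 g.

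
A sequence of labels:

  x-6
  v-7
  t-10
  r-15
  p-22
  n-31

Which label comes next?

l-42

Letter — letters move back 2 places in the alphabet: x, v, t, r, p, n → l.
Second component — differences are 1, 3, 5, … (increasing by 2 each time): 6, 7, 10, 15, 22, 31 → 42.
Putting it together: l-42.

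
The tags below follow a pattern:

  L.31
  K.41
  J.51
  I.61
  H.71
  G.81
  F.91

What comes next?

E.101

Letter: L, K, J, I, H, G, F → E (letters move back 1 place in the alphabet).
Second component: +10 each step; 31, 41, 51, 61, 71, 81, 91 → 101.
Combining the parts gives E.101.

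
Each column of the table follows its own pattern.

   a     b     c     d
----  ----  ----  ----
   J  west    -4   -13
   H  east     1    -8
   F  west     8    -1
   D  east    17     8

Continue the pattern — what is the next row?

B  west  28  19

Column a: letters move back 2 places in the alphabet, so J, H, F, D → B.
Column b goes west, east, west, east → west (alternates west ↔ east).
For the column c, differences are 5, 7, 9, … (increasing by 2 each time): -4, 1, 8, 17 → 28.
For the column d, always 9 less than the column c: -13, -8, -1, 8 → 19.
So the next row is B  west  28  19.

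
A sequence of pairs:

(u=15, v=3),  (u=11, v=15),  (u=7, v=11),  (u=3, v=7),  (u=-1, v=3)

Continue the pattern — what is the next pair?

(u=-5, v=-1)

U: −4 each step; 15, 11, 7, 3, -1 → -5.
V: 3, 15, 11, 7, 3 → -1 (always the previous value of the u).
Putting it together: (u=-5, v=-1).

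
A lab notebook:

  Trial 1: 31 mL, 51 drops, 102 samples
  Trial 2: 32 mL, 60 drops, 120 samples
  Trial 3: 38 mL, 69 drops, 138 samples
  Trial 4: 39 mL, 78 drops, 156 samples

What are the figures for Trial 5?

45 mL, 87 drops, 174 samples

ML: 31, 32, 38, 39 → 45 (alternating steps +1, +6, +1, +6, …).
Drops: +9 each step, so 51, 60, 69, 78 → 87.
Samples: 102, 120, 138, 156 → 174 (always 2 × the drops).
So the next record is 45 mL, 87 drops, 174 samples.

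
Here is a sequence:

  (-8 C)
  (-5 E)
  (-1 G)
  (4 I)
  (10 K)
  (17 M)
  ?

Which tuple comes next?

(25 O)

For the first entry, differences are 3, 4, 5, … (increasing by 1 each time): -8, -5, -1, 4, 10, 17 → 25.
Letter: C, E, G, I, K, M → O (letters move forward 2 places in the alphabet).
Putting it together: (25 O).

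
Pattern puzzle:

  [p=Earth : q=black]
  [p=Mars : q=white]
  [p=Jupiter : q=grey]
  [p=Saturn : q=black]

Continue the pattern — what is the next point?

[p=Uranus : q=white]

P: runs through the planets Mercury→Neptune; Earth, Mars, Jupiter, Saturn → Uranus.
Q goes black, white, grey, black → white (repeats black → white → grey).
Combining the parts gives [p=Uranus : q=white].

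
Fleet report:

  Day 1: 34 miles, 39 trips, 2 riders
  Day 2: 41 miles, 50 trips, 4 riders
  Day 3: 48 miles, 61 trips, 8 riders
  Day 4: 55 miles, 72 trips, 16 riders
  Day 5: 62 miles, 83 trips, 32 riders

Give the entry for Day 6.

69 miles, 94 trips, 64 riders

Miles — +7 each step: 34, 41, 48, 55, 62 → 69.
Trips: 39, 50, 61, 72, 83 → 94 (+11 each step).
For the riders, ×2 each step: 2, 4, 8, 16, 32 → 64.
Putting it together: 69 miles, 94 trips, 64 riders.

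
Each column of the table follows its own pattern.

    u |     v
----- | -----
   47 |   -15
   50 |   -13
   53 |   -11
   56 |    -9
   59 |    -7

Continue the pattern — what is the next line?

62  -5

Column u: +3 each step, so 47, 50, 53, 56, 59 → 62.
Column v: +2 each step; -15, -13, -11, -9, -7 → -5.
Putting it together: 62  -5.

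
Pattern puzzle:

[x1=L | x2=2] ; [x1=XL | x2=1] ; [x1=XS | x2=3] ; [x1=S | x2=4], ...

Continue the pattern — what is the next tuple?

X1 goes L, XL, XS, S → M (runs through clothing sizes XS→XL).
X2 goes 2, 1, 3, 4 → 7 (each term is the sum of the two before it).
Putting it together: [x1=M | x2=7].

[x1=M | x2=7]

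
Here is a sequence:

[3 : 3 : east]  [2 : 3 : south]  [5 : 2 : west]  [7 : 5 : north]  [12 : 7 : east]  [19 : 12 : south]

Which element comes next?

[31 : 19 : west]

First part — each term is the sum of the two before it: 3, 2, 5, 7, 12, 19 → 31.
Second part — always the previous value of the first part: 3, 3, 2, 5, 7, 12 → 19.
Direction: repeats east → south → west → north; east, south, west, north, east, south → west.
Combining the parts gives [31 : 19 : west].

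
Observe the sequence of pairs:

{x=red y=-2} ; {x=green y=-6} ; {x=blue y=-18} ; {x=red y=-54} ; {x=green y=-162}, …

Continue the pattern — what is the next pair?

X: repeats red → green → blue, so red, green, blue, red, green → blue.
Y: -2, -6, -18, -54, -162 → -486 (×3 each step).
Combining the parts gives {x=blue y=-486}.

{x=blue y=-486}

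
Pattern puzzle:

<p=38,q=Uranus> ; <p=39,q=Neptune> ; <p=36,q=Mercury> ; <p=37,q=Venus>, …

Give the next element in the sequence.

P: alternating steps +1, −3, +1, −3, …; 38, 39, 36, 37 → 34.
Q: runs through the planets Mercury→Neptune, so Uranus, Neptune, Mercury, Venus → Earth.
Combining the parts gives <p=34,q=Earth>.

<p=34,q=Earth>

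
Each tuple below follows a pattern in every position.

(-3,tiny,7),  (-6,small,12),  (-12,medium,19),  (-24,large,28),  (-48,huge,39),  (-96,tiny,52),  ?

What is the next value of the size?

Size: repeats tiny → small → medium → large → huge; tiny, small, medium, large, huge, tiny → small.

small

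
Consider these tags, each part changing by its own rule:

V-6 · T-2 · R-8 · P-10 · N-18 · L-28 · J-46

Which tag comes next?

Letter: letters move back 2 places in the alphabet; V, T, R, P, N, L, J → H.
Second component — each term is the sum of the two before it: 6, 2, 8, 10, 18, 28, 46 → 74.
Combining the parts gives H-74.

H-74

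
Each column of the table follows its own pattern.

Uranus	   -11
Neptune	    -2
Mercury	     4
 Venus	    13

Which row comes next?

Planet — runs through the planets Mercury→Neptune: Uranus, Neptune, Mercury, Venus → Earth.
Second component: alternating steps +9, +6, +9, +6, …; -11, -2, 4, 13 → 19.
Putting it together: Earth  19.

Earth  19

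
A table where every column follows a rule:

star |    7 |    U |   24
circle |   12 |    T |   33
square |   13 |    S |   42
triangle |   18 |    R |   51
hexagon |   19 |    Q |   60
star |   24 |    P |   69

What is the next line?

circle  25  O  78

Shape: repeats star → circle → square → triangle → hexagon; star, circle, square, triangle, hexagon, star → circle.
Second component — alternating steps +5, +1, +5, +1, …: 7, 12, 13, 18, 19, 24 → 25.
Letter — letters move back 1 place in the alphabet: U, T, S, R, Q, P → O.
For the fourth component, +9 each step: 24, 33, 42, 51, 60, 69 → 78.
So the next line is circle  25  O  78.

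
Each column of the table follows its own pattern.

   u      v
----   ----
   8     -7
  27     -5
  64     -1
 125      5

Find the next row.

Column u: perfect cubes: 2³, 3³, 4³, …; 8, 27, 64, 125 → 216.
Column v — differences are 2, 4, 6, … (increasing by 2 each time): -7, -5, -1, 5 → 13.
Combining the parts gives 216  13.

216  13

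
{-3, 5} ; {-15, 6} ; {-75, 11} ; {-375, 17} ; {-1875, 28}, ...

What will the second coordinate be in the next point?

45

Second coordinate — each term is the sum of the two before it: 5, 6, 11, 17, 28 → 45.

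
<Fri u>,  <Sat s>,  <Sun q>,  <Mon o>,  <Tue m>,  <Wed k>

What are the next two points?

<Thu i>, <Fri g>

Day — runs through the weekdays Mon→Sun: Fri, Sat, Sun, Mon, Tue, Wed → Thu → Fri.
Letter: letters move back 2 places in the alphabet; u, s, q, o, m, k → i → g.
Putting the parts together: <Thu i> and then <Fri g>.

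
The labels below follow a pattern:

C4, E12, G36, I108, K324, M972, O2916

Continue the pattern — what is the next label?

Letter goes C, E, G, I, K, M, O → Q (letters move forward 2 places in the alphabet).
Second component: ×3 each step; 4, 12, 36, 108, 324, 972, 2916 → 8748.
Putting it together: Q8748.

Q8748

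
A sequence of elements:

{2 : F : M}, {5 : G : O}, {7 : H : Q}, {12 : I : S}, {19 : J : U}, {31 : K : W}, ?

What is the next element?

{50 : L : Y}

First entry — each term is the sum of the two before it: 2, 5, 7, 12, 19, 31 → 50.
First letter: letters move forward 1 place in the alphabet; F, G, H, I, J, K → L.
Second letter: letters move forward 2 places in the alphabet; M, O, Q, S, U, W → Y.
Combining the parts gives {50 : L : Y}.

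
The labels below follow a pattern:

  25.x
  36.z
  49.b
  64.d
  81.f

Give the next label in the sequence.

First component: perfect squares: 5², 6², 7², …, so 25, 36, 49, 64, 81 → 100.
Letter goes x, z, b, d, f → h (letters move forward 2 places in the alphabet, wrapping Z→A).
Putting it together: 100.h.

100.h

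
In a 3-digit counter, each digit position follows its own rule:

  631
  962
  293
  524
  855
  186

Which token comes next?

417

First digit: 6, 9, 2, 5, 8, 1 → 4 (+3 each step, mod 10).
Second digit: 3, 6, 9, 2, 5, 8 → 1 (+3 each step, mod 10).
Third digit — +1 each step, mod 10: 1, 2, 3, 4, 5, 6 → 7.
Putting it together: 417.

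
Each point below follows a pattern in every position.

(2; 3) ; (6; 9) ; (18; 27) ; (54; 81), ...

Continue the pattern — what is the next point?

(162; 243)

First component: 2, 6, 18, 54 → 162 (×3 each step).
Second component: ×3 each step, so 3, 9, 27, 81 → 243.
Combining the parts gives (162; 243).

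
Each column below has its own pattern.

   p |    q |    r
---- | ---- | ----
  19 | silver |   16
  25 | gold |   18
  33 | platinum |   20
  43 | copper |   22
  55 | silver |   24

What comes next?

69  gold  26

Column p: differences are 6, 8, 10, … (increasing by 2 each time); 19, 25, 33, 43, 55 → 69.
Column q goes silver, gold, platinum, copper, silver → gold (repeats silver → gold → platinum → copper).
Column r: +2 each step, so 16, 18, 20, 22, 24 → 26.
Putting it together: 69  gold  26.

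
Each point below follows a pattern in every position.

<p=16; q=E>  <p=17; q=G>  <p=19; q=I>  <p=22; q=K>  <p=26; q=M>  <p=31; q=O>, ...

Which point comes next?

P: differences are 1, 2, 3, … (increasing by 1 each time); 16, 17, 19, 22, 26, 31 → 37.
Q: letters move forward 2 places in the alphabet; E, G, I, K, M, O → Q.
So the next point is <p=37; q=Q>.

<p=37; q=Q>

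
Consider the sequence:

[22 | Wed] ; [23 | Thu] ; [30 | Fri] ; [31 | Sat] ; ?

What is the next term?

[38 | Sun]

First entry: alternating steps +1, +7, +1, +7, …; 22, 23, 30, 31 → 38.
Day: runs through the weekdays Mon→Sun; Wed, Thu, Fri, Sat → Sun.
So the next term is [38 | Sun].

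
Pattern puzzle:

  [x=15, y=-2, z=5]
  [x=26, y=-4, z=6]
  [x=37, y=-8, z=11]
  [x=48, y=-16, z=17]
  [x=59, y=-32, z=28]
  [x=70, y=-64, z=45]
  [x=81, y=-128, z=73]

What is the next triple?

[x=92, y=-256, z=118]

X: +11 each step, so 15, 26, 37, 48, 59, 70, 81 → 92.
Y — ×2 each step: -2, -4, -8, -16, -32, -64, -128 → -256.
Z: each term is the sum of the two before it, so 5, 6, 11, 17, 28, 45, 73 → 118.
Putting it together: [x=92, y=-256, z=118].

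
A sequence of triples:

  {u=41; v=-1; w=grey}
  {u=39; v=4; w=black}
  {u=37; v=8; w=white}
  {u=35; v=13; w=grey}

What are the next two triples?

{u=33; v=17; w=black}, {u=31; v=22; w=white}

U: −2 each step; 41, 39, 37, 35 → 33 → 31.
V — alternating steps +5, +4, +5, +4, …: -1, 4, 8, 13 → 17 → 22.
W goes grey, black, white, grey → black → white (repeats grey → black → white).
Putting the parts together: {u=33; v=17; w=black} and then {u=31; v=22; w=white}.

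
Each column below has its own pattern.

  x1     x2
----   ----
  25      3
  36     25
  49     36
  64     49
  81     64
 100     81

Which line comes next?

121  100

Column x1 — perfect squares: 5², 6², 7², …: 25, 36, 49, 64, 81, 100 → 121.
Column x2: always the previous value of the column x1; 3, 25, 36, 49, 64, 81 → 100.
Combining the parts gives 121  100.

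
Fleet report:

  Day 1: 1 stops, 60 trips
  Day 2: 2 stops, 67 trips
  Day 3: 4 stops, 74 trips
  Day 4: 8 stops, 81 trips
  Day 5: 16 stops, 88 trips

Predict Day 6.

32 stops, 95 trips

Stops: ×2 each step; 1, 2, 4, 8, 16 → 32.
For the trips, +7 each step: 60, 67, 74, 81, 88 → 95.
So the next row is 32 stops, 95 trips.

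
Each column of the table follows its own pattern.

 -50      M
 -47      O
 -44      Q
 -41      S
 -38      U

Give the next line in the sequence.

First component: +3 each step, so -50, -47, -44, -41, -38 → -35.
Letter: letters move forward 2 places in the alphabet; M, O, Q, S, U → W.
So the next line is -35  W.

-35  W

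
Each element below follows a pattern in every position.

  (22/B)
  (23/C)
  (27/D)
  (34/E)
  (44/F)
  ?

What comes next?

(57/G)

For the first component, differences are 1, 4, 7, … (increasing by 3 each time): 22, 23, 27, 34, 44 → 57.
Letter: letters move forward 1 place in the alphabet, so B, C, D, E, F → G.
Combining the parts gives (57/G).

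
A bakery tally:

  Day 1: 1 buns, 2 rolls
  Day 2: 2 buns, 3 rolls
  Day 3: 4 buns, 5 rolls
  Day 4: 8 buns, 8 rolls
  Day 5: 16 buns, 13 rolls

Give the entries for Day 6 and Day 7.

32 buns, 21 rolls; 64 buns, 34 rolls

For the buns, ×2 each step: 1, 2, 4, 8, 16 → 32 → 64.
For the rolls, each term is the sum of the two before it: 2, 3, 5, 8, 13 → 21 → 34.
So the next two lines are 32 buns, 21 rolls and 64 buns, 34 rolls.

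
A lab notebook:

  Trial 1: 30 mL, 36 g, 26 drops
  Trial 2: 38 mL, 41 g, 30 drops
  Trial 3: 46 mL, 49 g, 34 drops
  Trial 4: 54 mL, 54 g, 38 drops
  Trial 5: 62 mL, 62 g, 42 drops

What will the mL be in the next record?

70

ML goes 30, 38, 46, 54, 62 → 70 (+8 each step).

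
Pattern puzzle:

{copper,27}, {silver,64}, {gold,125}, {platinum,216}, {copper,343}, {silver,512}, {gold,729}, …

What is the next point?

{platinum,1000}

Metal: repeats copper → silver → gold → platinum, so copper, silver, gold, platinum, copper, silver, gold → platinum.
Second part goes 27, 64, 125, 216, 343, 512, 729 → 1000 (perfect cubes: 3³, 4³, 5³, …).
So the next point is {platinum,1000}.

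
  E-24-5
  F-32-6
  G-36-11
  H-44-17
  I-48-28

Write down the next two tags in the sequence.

Letter — letters move forward 1 place in the alphabet: E, F, G, H, I → J → K.
Second component: 24, 32, 36, 44, 48 → 56 → 60 (alternating steps +8, +4, +8, +4, …).
Third component: each term is the sum of the two before it; 5, 6, 11, 17, 28 → 45 → 73.
So the next two tags are J-56-45 and K-60-73.

J-56-45 then K-60-73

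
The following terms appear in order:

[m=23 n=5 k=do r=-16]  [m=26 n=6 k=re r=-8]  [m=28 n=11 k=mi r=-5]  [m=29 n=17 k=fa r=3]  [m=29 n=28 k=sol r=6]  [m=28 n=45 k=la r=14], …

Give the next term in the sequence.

M: 23, 26, 28, 29, 29, 28 → 26 (differences are 3, 2, 1, … (decreasing by 1 each time)).
N — each term is the sum of the two before it: 5, 6, 11, 17, 28, 45 → 73.
For the k, runs through the solfège scale do→ti: do, re, mi, fa, sol, la → ti.
R — alternating steps +8, +3, +8, +3, …: -16, -8, -5, 3, 6, 14 → 17.
So the next term is [m=26 n=73 k=ti r=17].

[m=26 n=73 k=ti r=17]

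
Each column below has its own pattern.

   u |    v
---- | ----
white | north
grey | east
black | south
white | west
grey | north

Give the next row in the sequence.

For the column u, repeats white → grey → black: white, grey, black, white, grey → black.
Column v: repeats north → east → south → west, so north, east, south, west, north → east.
Combining the parts gives black  east.

black  east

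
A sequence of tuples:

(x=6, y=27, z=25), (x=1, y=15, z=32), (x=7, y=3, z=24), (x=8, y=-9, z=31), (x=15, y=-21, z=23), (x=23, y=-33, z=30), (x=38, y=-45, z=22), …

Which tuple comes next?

X: each term is the sum of the two before it, so 6, 1, 7, 8, 15, 23, 38 → 61.
Y: 27, 15, 3, -9, -21, -33, -45 → -57 (−12 each step).
Z: 25, 32, 24, 31, 23, 30, 22 → 29 (alternating steps +7, −8, +7, −8, …).
Combining the parts gives (x=61, y=-57, z=29).

(x=61, y=-57, z=29)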